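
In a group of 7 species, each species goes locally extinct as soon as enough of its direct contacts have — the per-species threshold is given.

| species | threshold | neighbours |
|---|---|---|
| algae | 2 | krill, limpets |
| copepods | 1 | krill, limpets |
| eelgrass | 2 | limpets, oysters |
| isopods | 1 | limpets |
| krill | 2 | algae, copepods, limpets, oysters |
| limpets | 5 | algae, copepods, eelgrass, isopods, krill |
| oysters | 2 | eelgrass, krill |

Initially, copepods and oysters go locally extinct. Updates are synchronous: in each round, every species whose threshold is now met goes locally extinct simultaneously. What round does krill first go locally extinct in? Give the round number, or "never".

Round 1 — copepods, oysters go locally extinct (initial).
Round 2 — checking thresholds:
  eelgrass: 1 of 2 neighbours < 2, not yet.
  krill: 2 of 4 neighbours ≥ 2, goes locally extinct.
  limpets: 1 of 5 neighbours < 5, not yet.
Round 3 — no new extinctions; cascade stops.

2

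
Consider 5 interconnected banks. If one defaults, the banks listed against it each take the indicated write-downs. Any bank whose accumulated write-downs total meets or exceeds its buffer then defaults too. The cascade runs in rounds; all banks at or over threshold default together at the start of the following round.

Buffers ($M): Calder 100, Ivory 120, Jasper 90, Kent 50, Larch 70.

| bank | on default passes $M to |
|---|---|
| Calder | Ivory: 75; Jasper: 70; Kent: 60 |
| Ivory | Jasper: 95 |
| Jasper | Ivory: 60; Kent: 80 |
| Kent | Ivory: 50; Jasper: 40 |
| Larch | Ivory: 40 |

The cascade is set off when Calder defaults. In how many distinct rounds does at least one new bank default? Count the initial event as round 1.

3

Round 1 — Calder defaults (initial).
  Ivory: +75 → 75 < 120
  Jasper: +70 → 70 < 90
  Kent: +60 → 60 ≥ 50
Round 2 — Kent defaults.
  Ivory: +50 → 125 ≥ 120
  Jasper: +40 → 110 ≥ 90
Round 3 — Ivory, Jasper default.
No further defaults.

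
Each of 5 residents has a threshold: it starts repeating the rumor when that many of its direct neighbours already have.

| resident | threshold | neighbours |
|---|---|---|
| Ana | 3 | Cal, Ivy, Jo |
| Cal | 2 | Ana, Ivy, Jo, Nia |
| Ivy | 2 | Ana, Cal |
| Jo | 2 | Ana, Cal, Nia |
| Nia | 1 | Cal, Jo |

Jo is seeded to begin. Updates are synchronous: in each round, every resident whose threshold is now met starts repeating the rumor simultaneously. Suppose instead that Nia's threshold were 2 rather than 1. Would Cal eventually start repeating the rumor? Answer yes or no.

With Nia's threshold at 2:
Round 1 — Jo starts repeating the rumor (initial).
Round 2 — no new spreads; cascade stops.

no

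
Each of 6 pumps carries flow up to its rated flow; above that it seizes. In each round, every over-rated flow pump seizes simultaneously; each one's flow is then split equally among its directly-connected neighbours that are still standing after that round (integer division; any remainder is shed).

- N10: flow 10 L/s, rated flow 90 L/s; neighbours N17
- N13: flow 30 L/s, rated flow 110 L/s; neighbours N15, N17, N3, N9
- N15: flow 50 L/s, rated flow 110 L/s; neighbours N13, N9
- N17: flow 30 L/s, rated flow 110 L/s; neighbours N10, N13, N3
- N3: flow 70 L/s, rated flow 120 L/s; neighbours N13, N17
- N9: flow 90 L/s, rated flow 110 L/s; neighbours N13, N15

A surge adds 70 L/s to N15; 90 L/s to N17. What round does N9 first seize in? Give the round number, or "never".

2

Round 1 — N15 at 120 > 110; N17 at 120 > 110. N15, N17 seize.
  N15 sheds 120 L/s to N13, N9: 60 each.
    N13: 30+60 = 90 ≤ 110
    N9: 90+60 = 150 > 110
  N17 sheds 120 L/s to N10, N13, N3: 40 each.
    N10: 10+40 = 50 ≤ 90
    N13: 90+40 = 130 > 110
    N3: 70+40 = 110 ≤ 120
Round 2 — N13, N9 seize.
  N13 sheds 130 L/s to N3: 130 each.
    N3: 110+130 = 240 > 120
  N9 sheds 150 L/s: no online neighbours, lost.
Round 3 — N3 seizes.
  N3 sheds 240 L/s: no online neighbours, lost.
No further seizures.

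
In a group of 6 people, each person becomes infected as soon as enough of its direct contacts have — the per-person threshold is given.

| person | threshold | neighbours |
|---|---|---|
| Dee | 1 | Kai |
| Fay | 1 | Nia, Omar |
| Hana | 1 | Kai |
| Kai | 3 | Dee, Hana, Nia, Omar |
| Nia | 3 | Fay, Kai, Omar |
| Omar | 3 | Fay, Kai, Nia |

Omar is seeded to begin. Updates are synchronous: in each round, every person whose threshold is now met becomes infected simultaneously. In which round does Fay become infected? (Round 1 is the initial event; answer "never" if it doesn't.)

Round 1 — Omar becomes infected (initial).
Round 2 — checking thresholds:
  Fay: 1 of 2 neighbours ≥ 1, becomes infected.
  Kai: 1 of 4 neighbours < 3, holds.
  Nia: 1 of 3 neighbours < 3, holds.
Round 3 — no new infections; cascade stops.

2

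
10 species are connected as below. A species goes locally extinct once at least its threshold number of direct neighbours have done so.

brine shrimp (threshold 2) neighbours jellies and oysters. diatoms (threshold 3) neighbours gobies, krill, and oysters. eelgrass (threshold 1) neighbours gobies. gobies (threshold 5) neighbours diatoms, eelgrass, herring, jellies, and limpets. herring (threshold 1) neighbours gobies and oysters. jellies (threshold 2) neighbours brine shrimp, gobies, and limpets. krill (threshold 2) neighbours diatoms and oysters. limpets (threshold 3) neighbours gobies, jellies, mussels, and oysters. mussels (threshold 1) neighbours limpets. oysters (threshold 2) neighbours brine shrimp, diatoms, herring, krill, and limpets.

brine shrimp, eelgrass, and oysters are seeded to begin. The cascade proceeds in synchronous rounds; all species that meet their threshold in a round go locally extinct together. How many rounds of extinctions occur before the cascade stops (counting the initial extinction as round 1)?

Round 1 — brine shrimp, eelgrass, oysters go locally extinct (initial).
Round 2 — checking thresholds:
  diatoms: 1 of 3 neighbours < 3, below threshold.
  gobies: 1 of 5 neighbours < 5, below threshold.
  herring: 1 of 2 neighbours ≥ 1, goes locally extinct.
  jellies: 1 of 3 neighbours < 2, below threshold.
  krill: 1 of 2 neighbours < 2, below threshold.
  limpets: 1 of 4 neighbours < 3, below threshold.
Round 3 — no new extinctions; cascade stops.

2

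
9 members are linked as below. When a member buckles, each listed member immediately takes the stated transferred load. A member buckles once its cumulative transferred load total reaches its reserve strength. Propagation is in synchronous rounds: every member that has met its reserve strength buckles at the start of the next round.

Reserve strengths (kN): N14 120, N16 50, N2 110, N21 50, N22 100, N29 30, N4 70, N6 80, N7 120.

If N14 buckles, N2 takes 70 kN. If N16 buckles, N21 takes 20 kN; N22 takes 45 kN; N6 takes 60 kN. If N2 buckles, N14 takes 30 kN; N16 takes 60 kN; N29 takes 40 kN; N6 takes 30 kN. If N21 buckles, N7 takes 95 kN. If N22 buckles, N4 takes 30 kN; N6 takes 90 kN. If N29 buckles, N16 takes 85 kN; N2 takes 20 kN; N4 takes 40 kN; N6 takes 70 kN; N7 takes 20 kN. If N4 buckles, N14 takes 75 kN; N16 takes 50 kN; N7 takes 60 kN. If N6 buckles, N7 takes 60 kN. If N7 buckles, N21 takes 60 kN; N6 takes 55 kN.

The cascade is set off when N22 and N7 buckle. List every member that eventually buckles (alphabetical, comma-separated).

Round 1 — N22, N7 buckle (initial).
  N21: +60 → 60 ≥ 50
  N4: +30 → 30 < 70
  N6: +90+55 → 145 ≥ 80
Round 2 — N21, N6 buckle.
No further bucklings.

N21, N22, N6, N7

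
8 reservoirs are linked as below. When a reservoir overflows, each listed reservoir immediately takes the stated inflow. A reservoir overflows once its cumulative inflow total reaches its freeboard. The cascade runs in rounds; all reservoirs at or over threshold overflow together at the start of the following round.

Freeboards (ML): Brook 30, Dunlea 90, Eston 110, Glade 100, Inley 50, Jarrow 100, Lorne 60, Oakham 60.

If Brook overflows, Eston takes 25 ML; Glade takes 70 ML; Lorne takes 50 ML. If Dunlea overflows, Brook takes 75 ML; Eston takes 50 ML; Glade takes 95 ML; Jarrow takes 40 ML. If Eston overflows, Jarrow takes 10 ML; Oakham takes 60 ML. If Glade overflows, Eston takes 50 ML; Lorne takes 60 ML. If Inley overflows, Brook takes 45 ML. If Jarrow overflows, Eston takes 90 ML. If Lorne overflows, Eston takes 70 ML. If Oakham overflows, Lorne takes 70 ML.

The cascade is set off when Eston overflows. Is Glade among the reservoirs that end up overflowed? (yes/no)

Round 1 — Eston overflows (initial).
  Jarrow: +10 → 10 < 100
  Oakham: +60 → 60 ≥ 60
Round 2 — Oakham overflows.
  Lorne: +70 → 70 ≥ 60
Round 3 — Lorne overflows.
No further overflows.

no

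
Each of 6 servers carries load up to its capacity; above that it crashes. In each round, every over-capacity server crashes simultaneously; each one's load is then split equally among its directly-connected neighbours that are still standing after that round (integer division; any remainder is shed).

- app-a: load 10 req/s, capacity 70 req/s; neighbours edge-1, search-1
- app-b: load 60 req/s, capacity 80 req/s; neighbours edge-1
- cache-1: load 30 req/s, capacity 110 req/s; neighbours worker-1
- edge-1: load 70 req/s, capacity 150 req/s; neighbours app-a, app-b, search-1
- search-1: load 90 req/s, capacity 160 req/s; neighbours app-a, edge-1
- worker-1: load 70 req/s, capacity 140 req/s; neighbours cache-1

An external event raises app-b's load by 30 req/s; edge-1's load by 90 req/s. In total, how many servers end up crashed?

4

Round 1 — app-b at 90 > 80; edge-1 at 160 > 150. app-b, edge-1 crash.
  app-b sheds 90 req/s: no online neighbours, lost.
  edge-1 sheds 160 req/s to app-a, search-1: 80 each.
    app-a: 10+80 = 90 > 70
    search-1: 90+80 = 170 > 160
Round 2 — app-a, search-1 crash.
  app-a sheds 90 req/s: no online neighbours, lost.
  search-1 sheds 170 req/s: no online neighbours, lost.
No further crashes.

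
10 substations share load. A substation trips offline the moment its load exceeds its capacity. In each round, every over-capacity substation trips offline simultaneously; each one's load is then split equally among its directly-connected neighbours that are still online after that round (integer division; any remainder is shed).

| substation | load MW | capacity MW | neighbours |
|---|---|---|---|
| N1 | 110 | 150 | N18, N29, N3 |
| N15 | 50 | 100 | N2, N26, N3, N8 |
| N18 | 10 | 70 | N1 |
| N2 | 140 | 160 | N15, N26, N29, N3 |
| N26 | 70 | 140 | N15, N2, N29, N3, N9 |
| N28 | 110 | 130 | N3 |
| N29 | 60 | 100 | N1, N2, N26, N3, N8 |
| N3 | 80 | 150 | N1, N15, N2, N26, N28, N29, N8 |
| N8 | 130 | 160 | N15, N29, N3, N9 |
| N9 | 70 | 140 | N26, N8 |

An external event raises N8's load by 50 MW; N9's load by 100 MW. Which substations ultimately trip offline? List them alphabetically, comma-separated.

Round 1 — N8 at 180 > 160; N9 at 170 > 140. N8, N9 trip offline.
  N8 sheds 180 MW to N15, N29, N3: 60 each.
    N15: 50+60 = 110 > 100
    N29: 60+60 = 120 > 100
    N3: 80+60 = 140 ≤ 150
  N9 sheds 170 MW to N26: 170 each.
    N26: 70+170 = 240 > 140
Round 2 — N15, N26, N29 trip offline.
  N15 sheds 110 MW to N2, N3: 55 each.
    N2: 140+55 = 195 > 160
    N3: 140+55 = 195 > 150
  N26 sheds 240 MW to N2, N3: 120 each.
    N2: 195+120 = 315 > 160
    N3: 195+120 = 315 > 150
  N29 sheds 120 MW to N1, N2, N3: 40 each.
    N1: 110+40 = 150 ≤ 150
    N2: 315+40 = 355 > 160
    N3: 315+40 = 355 > 150
Round 3 — N2, N3 trip offline.
  N2 sheds 355 MW: no online neighbours, lost.
  N3 sheds 355 MW to N1, N28: 177 each (1 lost).
    N1: 150+177 = 327 > 150
    N28: 110+177 = 287 > 130
Round 4 — N1, N28 trip offline.
  N1 sheds 327 MW to N18: 327 each.
    N18: 10+327 = 337 > 70
  N28 sheds 287 MW: no online neighbours, lost.
Round 5 — N18 trips offline.
  N18 sheds 337 MW: no online neighbours, lost.
No further trips.

N1, N15, N18, N2, N26, N28, N29, N3, N8, N9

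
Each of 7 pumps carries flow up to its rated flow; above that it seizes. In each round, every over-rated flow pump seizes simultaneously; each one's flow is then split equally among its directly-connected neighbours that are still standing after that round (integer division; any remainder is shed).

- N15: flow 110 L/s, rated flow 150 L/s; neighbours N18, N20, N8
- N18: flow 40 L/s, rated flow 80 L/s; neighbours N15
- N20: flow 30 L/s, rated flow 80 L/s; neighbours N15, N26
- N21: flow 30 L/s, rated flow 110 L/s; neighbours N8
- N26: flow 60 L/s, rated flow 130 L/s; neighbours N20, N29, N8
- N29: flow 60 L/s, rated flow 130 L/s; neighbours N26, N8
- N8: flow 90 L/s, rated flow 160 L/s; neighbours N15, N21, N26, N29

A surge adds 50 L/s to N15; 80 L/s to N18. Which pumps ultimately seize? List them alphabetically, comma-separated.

N15, N18, N20, N26, N29, N8

Round 1 — N15 at 160 > 150; N18 at 120 > 80. N15, N18 seize.
  N15 sheds 160 L/s to N20, N8: 80 each.
    N20: 30+80 = 110 > 80
    N8: 90+80 = 170 > 160
  N18 sheds 120 L/s: no online neighbours, lost.
Round 2 — N20, N8 seize.
  N20 sheds 110 L/s to N26: 110 each.
    N26: 60+110 = 170 > 130
  N8 sheds 170 L/s to N21, N26, N29: 56 each (2 lost).
    N21: 30+56 = 86 ≤ 110
    N26: 170+56 = 226 > 130
    N29: 60+56 = 116 ≤ 130
Round 3 — N26 seizes.
  N26 sheds 226 L/s to N29: 226 each.
    N29: 116+226 = 342 > 130
Round 4 — N29 seizes.
  N29 sheds 342 L/s: no online neighbours, lost.
No further seizures.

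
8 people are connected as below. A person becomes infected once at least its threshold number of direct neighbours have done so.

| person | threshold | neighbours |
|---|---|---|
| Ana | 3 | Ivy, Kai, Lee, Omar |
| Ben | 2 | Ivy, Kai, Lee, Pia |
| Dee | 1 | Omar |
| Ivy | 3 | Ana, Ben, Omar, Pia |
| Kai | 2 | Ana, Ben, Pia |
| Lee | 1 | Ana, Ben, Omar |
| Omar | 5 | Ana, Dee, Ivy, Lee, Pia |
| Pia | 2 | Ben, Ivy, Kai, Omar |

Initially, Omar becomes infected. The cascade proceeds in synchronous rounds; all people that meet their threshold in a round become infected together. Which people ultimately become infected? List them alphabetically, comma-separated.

Dee, Lee, Omar

Round 1 — Omar becomes infected (initial).
Round 2 — checking thresholds:
  Ana: 1 of 4 neighbours < 3, not yet.
  Dee: 1 of 1 neighbours ≥ 1, becomes infected.
  Ivy: 1 of 4 neighbours < 3, not yet.
  Lee: 1 of 3 neighbours ≥ 1, becomes infected.
  Pia: 1 of 4 neighbours < 2, not yet.
Round 3 — no new infections; cascade stops.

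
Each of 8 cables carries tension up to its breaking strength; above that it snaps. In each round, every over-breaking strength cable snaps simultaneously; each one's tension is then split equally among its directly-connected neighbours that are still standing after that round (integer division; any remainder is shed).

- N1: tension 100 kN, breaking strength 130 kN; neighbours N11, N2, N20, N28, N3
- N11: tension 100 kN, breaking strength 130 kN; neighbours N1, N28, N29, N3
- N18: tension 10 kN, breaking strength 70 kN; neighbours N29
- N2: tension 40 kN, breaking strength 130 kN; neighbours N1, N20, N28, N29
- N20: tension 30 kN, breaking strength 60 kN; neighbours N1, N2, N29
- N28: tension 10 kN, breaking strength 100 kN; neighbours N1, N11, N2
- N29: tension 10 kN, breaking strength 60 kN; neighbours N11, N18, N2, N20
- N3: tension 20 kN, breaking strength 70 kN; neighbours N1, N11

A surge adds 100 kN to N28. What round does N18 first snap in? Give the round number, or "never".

Round 1 — N28 at 110 > 100. N28 snaps.
  N28 sheds 110 kN to N1, N11, N2: 36 each (2 lost).
    N1: 100+36 = 136 > 130
    N11: 100+36 = 136 > 130
    N2: 40+36 = 76 ≤ 130
Round 2 — N1, N11 snap.
  N1 sheds 136 kN to N2, N20, N3: 45 each (1 lost).
    N2: 76+45 = 121 ≤ 130
    N20: 30+45 = 75 > 60
    N3: 20+45 = 65 ≤ 70
  N11 sheds 136 kN to N29, N3: 68 each.
    N29: 10+68 = 78 > 60
    N3: 65+68 = 133 > 70
Round 3 — N20, N29, N3 snap.
  N20 sheds 75 kN to N2: 75 each.
    N2: 121+75 = 196 > 130
  N29 sheds 78 kN to N18, N2: 39 each.
    N18: 10+39 = 49 ≤ 70
    N2: 196+39 = 235 > 130
  N3 sheds 133 kN: no online neighbours, lost.
Round 4 — N2 snaps.
  N2 sheds 235 kN: no online neighbours, lost.
No further breaks.

never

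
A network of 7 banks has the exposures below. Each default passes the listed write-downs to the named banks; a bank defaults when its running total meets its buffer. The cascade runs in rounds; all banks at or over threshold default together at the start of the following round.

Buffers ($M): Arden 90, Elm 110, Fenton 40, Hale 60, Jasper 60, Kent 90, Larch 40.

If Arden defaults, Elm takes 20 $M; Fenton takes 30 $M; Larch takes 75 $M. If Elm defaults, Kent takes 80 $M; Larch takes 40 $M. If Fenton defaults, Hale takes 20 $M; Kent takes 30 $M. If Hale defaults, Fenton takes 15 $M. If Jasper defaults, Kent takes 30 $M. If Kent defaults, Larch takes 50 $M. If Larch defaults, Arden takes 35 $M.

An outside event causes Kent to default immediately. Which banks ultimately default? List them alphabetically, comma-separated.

Kent, Larch

Round 1 — Kent defaults (initial).
  Larch: +50 → 50 ≥ 40
Round 2 — Larch defaults.
  Arden: +35 → 35 < 90
No further defaults.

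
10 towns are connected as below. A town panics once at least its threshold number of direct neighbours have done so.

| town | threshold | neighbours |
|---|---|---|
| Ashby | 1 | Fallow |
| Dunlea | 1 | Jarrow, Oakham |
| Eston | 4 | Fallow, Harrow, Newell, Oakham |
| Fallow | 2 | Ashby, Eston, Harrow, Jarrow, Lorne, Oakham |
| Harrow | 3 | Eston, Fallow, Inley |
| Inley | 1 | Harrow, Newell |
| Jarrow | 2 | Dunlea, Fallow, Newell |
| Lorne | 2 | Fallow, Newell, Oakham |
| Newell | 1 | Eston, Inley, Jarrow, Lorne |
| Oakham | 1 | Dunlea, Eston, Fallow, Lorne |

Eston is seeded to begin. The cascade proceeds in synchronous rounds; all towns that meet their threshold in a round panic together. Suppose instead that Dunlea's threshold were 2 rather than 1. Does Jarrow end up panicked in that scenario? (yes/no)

With Dunlea's threshold at 2:
Round 1 — Eston panics (initial).
Round 2 — checking thresholds:
  Fallow: 1 of 6 neighbours < 2, below threshold.
  Harrow: 1 of 3 neighbours < 3, below threshold.
  Newell: 1 of 4 neighbours ≥ 1, panics.
  Oakham: 1 of 4 neighbours ≥ 1, panics.
Round 3 — checking thresholds:
  Dunlea: 1 of 2 neighbours < 2, below threshold.
  Fallow: 2 of 6 neighbours ≥ 2, panics.
  Harrow: 1 of 3 neighbours < 3, below threshold.
  Inley: 1 of 2 neighbours ≥ 1, panics.
  Jarrow: 1 of 3 neighbours < 2, below threshold.
  Lorne: 2 of 3 neighbours ≥ 2, panics.
Round 4 — checking thresholds:
  Ashby: 1 of 1 neighbours ≥ 1, panics.
  Dunlea: 1 of 2 neighbours < 2, below threshold.
  Harrow: 3 of 3 neighbours ≥ 3, panics.
  Jarrow: 2 of 3 neighbours ≥ 2, panics.
Round 5 — checking thresholds:
  Dunlea: 2 of 2 neighbours ≥ 2, panics.
Round 6 — no new panics; cascade stops.

yes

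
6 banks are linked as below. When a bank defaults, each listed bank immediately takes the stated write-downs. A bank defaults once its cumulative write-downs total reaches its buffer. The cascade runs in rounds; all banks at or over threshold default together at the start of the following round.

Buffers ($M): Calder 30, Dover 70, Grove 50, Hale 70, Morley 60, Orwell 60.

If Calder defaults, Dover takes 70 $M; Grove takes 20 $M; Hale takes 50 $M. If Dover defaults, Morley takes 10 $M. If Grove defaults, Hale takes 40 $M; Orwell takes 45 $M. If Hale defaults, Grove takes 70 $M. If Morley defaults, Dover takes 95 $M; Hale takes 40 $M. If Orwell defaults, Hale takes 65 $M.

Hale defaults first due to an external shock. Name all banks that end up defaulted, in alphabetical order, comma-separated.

Round 1 — Hale defaults (initial).
  Grove: +70 → 70 ≥ 50
Round 2 — Grove defaults.
  Orwell: +45 → 45 < 60
No further defaults.

Grove, Hale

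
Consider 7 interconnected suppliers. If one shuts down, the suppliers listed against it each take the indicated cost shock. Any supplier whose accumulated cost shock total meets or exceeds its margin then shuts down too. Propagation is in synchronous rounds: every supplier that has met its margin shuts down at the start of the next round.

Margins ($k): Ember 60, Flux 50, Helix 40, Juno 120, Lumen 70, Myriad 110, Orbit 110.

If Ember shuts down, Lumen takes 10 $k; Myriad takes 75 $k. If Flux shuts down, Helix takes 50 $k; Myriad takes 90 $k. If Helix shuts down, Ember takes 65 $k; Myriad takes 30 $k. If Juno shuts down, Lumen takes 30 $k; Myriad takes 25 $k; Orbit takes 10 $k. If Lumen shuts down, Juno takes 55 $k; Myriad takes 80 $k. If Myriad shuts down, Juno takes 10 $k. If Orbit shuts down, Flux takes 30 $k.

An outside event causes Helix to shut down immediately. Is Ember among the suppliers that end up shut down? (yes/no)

Round 1 — Helix shuts down (initial).
  Ember: +65 → 65 ≥ 60
  Myriad: +30 → 30 < 110
Round 2 — Ember shuts down.
  Lumen: +10 → 10 < 70
  Myriad: +75 → 105 < 110
No further shutdowns.

yes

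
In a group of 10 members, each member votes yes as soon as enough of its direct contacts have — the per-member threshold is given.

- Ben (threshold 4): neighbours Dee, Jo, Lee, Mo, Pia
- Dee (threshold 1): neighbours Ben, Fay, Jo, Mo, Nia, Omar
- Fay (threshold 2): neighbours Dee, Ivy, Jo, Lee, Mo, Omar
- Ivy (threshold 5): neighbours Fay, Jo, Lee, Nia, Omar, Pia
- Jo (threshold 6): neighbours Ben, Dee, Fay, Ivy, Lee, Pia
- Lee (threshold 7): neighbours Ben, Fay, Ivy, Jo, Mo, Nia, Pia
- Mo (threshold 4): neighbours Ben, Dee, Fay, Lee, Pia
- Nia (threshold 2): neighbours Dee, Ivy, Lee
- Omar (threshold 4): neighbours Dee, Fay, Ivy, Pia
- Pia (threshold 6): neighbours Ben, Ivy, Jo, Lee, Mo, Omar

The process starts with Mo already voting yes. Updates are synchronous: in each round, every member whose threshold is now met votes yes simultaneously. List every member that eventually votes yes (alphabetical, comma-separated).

Round 1 — Mo votes yes (initial).
Round 2 — checking thresholds:
  Ben: 1 of 5 neighbours < 4, not yet.
  Dee: 1 of 6 neighbours ≥ 1, votes yes.
  Fay: 1 of 6 neighbours < 2, not yet.
  Lee: 1 of 7 neighbours < 7, not yet.
  Pia: 1 of 6 neighbours < 6, not yet.
Round 3 — checking thresholds:
  Ben: 2 of 5 neighbours < 4, not yet.
  Fay: 2 of 6 neighbours ≥ 2, votes yes.
  Jo: 1 of 6 neighbours < 6, not yet.
  Lee: 1 of 7 neighbours < 7, not yet.
  Nia: 1 of 3 neighbours < 2, not yet.
  Omar: 1 of 4 neighbours < 4, not yet.
  Pia: 1 of 6 neighbours < 6, not yet.
Round 4 — no new yes votes; cascade stops.

Dee, Fay, Mo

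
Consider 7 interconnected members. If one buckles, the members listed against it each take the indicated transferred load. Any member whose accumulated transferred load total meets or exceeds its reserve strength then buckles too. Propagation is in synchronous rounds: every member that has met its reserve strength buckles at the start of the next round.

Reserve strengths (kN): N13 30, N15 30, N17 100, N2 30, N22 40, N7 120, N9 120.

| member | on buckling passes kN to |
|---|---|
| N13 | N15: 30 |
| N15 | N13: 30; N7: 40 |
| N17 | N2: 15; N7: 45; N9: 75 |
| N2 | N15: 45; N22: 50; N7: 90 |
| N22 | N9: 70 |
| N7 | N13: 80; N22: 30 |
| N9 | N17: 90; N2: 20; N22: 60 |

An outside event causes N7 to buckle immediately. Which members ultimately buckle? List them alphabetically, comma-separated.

N13, N15, N7

Round 1 — N7 buckles (initial).
  N13: +80 → 80 ≥ 30
  N22: +30 → 30 < 40
Round 2 — N13 buckles.
  N15: +30 → 30 ≥ 30
Round 3 — N15 buckles.
No further bucklings.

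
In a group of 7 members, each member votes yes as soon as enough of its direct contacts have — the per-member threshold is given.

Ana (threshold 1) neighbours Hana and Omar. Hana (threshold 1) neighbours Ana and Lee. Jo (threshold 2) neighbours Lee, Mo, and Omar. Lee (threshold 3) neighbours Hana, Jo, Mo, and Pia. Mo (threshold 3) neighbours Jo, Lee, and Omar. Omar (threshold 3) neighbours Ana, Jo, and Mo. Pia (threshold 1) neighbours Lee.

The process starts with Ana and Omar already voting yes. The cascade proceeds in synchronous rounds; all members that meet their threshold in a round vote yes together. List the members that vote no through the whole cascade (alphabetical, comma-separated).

Round 1 — Ana, Omar vote yes (initial).
Round 2 — checking thresholds:
  Hana: 1 of 2 neighbours ≥ 1, votes yes.
  Jo: 1 of 3 neighbours < 2, below threshold.
  Mo: 1 of 3 neighbours < 3, below threshold.
Round 3 — no new yes votes; cascade stops.

Jo, Lee, Mo, Pia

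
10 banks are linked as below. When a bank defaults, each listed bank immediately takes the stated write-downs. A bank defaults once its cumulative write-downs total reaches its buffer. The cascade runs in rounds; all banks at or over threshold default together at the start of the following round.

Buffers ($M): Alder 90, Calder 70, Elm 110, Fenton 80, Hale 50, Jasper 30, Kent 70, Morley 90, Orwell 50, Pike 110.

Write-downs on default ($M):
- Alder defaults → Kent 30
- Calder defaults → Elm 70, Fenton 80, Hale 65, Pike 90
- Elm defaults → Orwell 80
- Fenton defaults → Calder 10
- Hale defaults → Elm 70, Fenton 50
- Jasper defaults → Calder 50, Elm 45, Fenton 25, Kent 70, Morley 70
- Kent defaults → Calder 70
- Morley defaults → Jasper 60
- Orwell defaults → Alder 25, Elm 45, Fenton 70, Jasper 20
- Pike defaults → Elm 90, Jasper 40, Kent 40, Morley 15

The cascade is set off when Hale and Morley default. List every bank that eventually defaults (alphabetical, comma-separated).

Calder, Elm, Fenton, Hale, Jasper, Kent, Morley, Orwell

Round 1 — Hale, Morley default (initial).
  Elm: +70 → 70 < 110
  Fenton: +50 → 50 < 80
  Jasper: +60 → 60 ≥ 30
Round 2 — Jasper defaults.
  Calder: +50 → 50 < 70
  Elm: +45 → 115 ≥ 110
  Fenton: +25 → 75 < 80
  Kent: +70 → 70 ≥ 70
Round 3 — Elm, Kent default.
  Calder: +70 → 120 ≥ 70
  Orwell: +80 → 80 ≥ 50
Round 4 — Calder, Orwell default.
  Alder: +25 → 25 < 90
  Fenton: +80+70 → 225 ≥ 80
  Pike: +90 → 90 < 110
Round 5 — Fenton defaults.
No further defaults.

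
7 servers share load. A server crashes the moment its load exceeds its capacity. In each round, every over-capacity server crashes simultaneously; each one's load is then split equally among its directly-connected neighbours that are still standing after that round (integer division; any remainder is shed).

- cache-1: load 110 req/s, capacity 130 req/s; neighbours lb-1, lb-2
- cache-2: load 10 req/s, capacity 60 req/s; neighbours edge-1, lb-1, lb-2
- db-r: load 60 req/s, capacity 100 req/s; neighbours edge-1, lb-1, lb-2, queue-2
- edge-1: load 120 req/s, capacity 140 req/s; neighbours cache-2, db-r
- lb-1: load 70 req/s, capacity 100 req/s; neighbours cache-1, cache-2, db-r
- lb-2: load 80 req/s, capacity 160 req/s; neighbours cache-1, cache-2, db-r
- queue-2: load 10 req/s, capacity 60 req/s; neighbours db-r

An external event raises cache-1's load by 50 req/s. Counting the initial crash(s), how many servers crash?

Round 1 — cache-1 at 160 > 130. cache-1 crashes.
  cache-1 sheds 160 req/s to lb-1, lb-2: 80 each.
    lb-1: 70+80 = 150 > 100
    lb-2: 80+80 = 160 ≤ 160
Round 2 — lb-1 crashes.
  lb-1 sheds 150 req/s to cache-2, db-r: 75 each.
    cache-2: 10+75 = 85 > 60
    db-r: 60+75 = 135 > 100
Round 3 — cache-2, db-r crash.
  cache-2 sheds 85 req/s to edge-1, lb-2: 42 each (1 lost).
    edge-1: 120+42 = 162 > 140
    lb-2: 160+42 = 202 > 160
  db-r sheds 135 req/s to edge-1, lb-2, queue-2: 45 each.
    edge-1: 162+45 = 207 > 140
    lb-2: 202+45 = 247 > 160
    queue-2: 10+45 = 55 ≤ 60
Round 4 — edge-1, lb-2 crash.
  edge-1 sheds 207 req/s: no online neighbours, lost.
  lb-2 sheds 247 req/s: no online neighbours, lost.
No further crashes.

6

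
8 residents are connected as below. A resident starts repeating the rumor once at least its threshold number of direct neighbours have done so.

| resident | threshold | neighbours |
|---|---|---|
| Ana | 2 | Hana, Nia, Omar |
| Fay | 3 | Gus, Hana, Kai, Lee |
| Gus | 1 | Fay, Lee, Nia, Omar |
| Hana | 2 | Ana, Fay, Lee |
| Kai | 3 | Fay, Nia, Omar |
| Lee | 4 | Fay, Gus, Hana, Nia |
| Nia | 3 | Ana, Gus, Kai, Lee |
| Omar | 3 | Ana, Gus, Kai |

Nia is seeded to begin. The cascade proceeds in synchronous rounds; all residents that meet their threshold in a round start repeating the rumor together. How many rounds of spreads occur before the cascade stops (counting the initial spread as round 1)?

2

Round 1 — Nia starts repeating the rumor (initial).
Round 2 — checking thresholds:
  Ana: 1 of 3 neighbours < 2, holds.
  Gus: 1 of 4 neighbours ≥ 1, starts repeating the rumor.
  Kai: 1 of 3 neighbours < 3, holds.
  Lee: 1 of 4 neighbours < 4, holds.
Round 3 — no new spreads; cascade stops.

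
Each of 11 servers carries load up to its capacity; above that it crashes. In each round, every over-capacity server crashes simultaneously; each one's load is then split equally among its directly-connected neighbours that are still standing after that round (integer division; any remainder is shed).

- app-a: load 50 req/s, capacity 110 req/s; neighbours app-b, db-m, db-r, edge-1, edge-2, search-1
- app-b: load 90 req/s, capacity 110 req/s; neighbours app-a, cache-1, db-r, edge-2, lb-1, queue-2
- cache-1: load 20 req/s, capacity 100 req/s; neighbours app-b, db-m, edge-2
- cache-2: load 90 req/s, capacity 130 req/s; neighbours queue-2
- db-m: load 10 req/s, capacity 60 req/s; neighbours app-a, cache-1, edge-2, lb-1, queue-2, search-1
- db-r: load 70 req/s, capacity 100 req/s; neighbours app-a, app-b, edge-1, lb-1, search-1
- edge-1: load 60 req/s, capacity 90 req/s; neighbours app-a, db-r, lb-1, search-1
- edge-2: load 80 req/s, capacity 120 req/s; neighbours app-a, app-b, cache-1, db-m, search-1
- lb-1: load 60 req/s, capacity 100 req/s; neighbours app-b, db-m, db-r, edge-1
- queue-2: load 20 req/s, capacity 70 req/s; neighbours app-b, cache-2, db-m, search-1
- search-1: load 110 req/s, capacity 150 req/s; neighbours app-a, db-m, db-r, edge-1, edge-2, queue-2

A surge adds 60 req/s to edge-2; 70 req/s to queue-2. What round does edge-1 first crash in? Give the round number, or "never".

3

Round 1 — edge-2 at 140 > 120; queue-2 at 90 > 70. edge-2, queue-2 crash.
  edge-2 sheds 140 req/s to app-a, app-b, cache-1, db-m, search-1: 28 each.
    app-a: 50+28 = 78 ≤ 110
    app-b: 90+28 = 118 > 110
    cache-1: 20+28 = 48 ≤ 100
    db-m: 10+28 = 38 ≤ 60
    search-1: 110+28 = 138 ≤ 150
  queue-2 sheds 90 req/s to app-b, cache-2, db-m, search-1: 22 each (2 lost).
    app-b: 118+22 = 140 > 110
    cache-2: 90+22 = 112 ≤ 130
    db-m: 38+22 = 60 ≤ 60
    search-1: 138+22 = 160 > 150
Round 2 — app-b, search-1 crash.
  app-b sheds 140 req/s to app-a, cache-1, db-r, lb-1: 35 each.
    app-a: 78+35 = 113 > 110
    cache-1: 48+35 = 83 ≤ 100
    db-r: 70+35 = 105 > 100
    lb-1: 60+35 = 95 ≤ 100
  search-1 sheds 160 req/s to app-a, db-m, db-r, edge-1: 40 each.
    app-a: 113+40 = 153 > 110
    db-m: 60+40 = 100 > 60
    db-r: 105+40 = 145 > 100
    edge-1: 60+40 = 100 > 90
Round 3 — app-a, db-m, db-r, edge-1 crash.
  app-a sheds 153 req/s: no online neighbours, lost.
  db-m sheds 100 req/s to cache-1, lb-1: 50 each.
    cache-1: 83+50 = 133 > 100
    lb-1: 95+50 = 145 > 100
  db-r sheds 145 req/s to lb-1: 145 each.
    lb-1: 145+145 = 290 > 100
  edge-1 sheds 100 req/s to lb-1: 100 each.
    lb-1: 290+100 = 390 > 100
Round 4 — cache-1, lb-1 crash.
  cache-1 sheds 133 req/s: no online neighbours, lost.
  lb-1 sheds 390 req/s: no online neighbours, lost.
No further crashes.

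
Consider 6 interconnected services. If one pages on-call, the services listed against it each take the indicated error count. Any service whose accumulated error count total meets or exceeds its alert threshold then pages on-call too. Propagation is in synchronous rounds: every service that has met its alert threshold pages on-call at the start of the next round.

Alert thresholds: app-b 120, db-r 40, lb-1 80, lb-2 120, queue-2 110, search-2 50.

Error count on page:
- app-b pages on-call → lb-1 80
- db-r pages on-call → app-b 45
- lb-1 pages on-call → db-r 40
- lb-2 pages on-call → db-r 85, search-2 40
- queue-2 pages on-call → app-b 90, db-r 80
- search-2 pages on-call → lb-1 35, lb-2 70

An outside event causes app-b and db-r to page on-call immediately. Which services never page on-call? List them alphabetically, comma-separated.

lb-2, queue-2, search-2

Round 1 — app-b, db-r page on-call (initial).
  lb-1: +80 → 80 ≥ 80
Round 2 — lb-1 pages on-call.
No further pages.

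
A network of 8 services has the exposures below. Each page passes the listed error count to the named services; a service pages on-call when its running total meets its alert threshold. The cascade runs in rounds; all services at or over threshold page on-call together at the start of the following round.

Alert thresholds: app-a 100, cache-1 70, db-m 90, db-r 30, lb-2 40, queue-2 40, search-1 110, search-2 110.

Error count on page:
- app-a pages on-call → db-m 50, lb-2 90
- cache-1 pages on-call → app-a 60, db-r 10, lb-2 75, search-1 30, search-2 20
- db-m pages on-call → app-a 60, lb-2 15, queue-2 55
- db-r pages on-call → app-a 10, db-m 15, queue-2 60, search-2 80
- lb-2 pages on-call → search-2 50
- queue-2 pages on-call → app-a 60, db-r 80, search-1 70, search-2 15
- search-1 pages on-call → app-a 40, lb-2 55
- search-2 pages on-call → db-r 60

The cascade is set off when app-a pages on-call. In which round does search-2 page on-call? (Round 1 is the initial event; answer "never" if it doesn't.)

never

Round 1 — app-a pages on-call (initial).
  db-m: +50 → 50 < 90
  lb-2: +90 → 90 ≥ 40
Round 2 — lb-2 pages on-call.
  search-2: +50 → 50 < 110
No further pages.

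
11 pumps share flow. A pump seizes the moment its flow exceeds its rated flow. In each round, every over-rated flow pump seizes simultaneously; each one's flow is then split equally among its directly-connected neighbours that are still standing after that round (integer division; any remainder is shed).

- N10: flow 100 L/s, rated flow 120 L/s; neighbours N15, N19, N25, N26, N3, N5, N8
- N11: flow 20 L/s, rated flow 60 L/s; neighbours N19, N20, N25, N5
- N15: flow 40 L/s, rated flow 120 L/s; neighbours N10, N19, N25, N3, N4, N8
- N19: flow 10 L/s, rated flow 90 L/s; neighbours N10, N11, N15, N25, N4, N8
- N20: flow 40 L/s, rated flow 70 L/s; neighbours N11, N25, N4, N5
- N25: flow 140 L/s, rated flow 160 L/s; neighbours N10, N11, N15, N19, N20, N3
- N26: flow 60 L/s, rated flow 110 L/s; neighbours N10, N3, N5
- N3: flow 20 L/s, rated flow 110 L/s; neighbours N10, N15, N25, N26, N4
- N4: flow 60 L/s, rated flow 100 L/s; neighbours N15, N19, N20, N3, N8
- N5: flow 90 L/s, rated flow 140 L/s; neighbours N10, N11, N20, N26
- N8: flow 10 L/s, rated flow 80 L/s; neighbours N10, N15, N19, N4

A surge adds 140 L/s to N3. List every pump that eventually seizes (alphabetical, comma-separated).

Round 1 — N3 at 160 > 110. N3 seizes.
  N3 sheds 160 L/s to N10, N15, N25, N26, N4: 32 each.
    N10: 100+32 = 132 > 120
    N15: 40+32 = 72 ≤ 120
    N25: 140+32 = 172 > 160
    N26: 60+32 = 92 ≤ 110
    N4: 60+32 = 92 ≤ 100
Round 2 — N10, N25 seize.
  N10 sheds 132 L/s to N15, N19, N26, N5, N8: 26 each (2 lost).
    N15: 72+26 = 98 ≤ 120
    N19: 10+26 = 36 ≤ 90
    N26: 92+26 = 118 > 110
    N5: 90+26 = 116 ≤ 140
    N8: 10+26 = 36 ≤ 80
  N25 sheds 172 L/s to N11, N15, N19, N20: 43 each.
    N11: 20+43 = 63 > 60
    N15: 98+43 = 141 > 120
    N19: 36+43 = 79 ≤ 90
    N20: 40+43 = 83 > 70
Round 3 — N11, N15, N20, N26 seize.
  N11 sheds 63 L/s to N19, N5: 31 each (1 lost).
    N19: 79+31 = 110 > 90
    N5: 116+31 = 147 > 140
  N15 sheds 141 L/s to N19, N4, N8: 47 each.
    N19: 110+47 = 157 > 90
    N4: 92+47 = 139 > 100
    N8: 36+47 = 83 > 80
  N20 sheds 83 L/s to N4, N5: 41 each (1 lost).
    N4: 139+41 = 180 > 100
    N5: 147+41 = 188 > 140
  N26 sheds 118 L/s to N5: 118 each.
    N5: 188+118 = 306 > 140
Round 4 — N19, N4, N5, N8 seize.
  N19 sheds 157 L/s: no online neighbours, lost.
  N4 sheds 180 L/s: no online neighbours, lost.
  N5 sheds 306 L/s: no online neighbours, lost.
  N8 sheds 83 L/s: no online neighbours, lost.
No further seizures.

N10, N11, N15, N19, N20, N25, N26, N3, N4, N5, N8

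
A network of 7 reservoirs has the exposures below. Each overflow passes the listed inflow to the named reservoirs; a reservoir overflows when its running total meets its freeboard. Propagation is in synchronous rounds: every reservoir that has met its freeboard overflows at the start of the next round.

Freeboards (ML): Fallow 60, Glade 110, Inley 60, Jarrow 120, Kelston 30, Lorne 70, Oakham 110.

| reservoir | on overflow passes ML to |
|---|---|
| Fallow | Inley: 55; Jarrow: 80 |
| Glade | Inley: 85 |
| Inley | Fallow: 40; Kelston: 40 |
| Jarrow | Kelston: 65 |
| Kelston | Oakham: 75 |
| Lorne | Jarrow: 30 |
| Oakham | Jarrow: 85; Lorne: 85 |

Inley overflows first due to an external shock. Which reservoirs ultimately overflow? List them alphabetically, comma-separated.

Inley, Kelston

Round 1 — Inley overflows (initial).
  Fallow: +40 → 40 < 60
  Kelston: +40 → 40 ≥ 30
Round 2 — Kelston overflows.
  Oakham: +75 → 75 < 110
No further overflows.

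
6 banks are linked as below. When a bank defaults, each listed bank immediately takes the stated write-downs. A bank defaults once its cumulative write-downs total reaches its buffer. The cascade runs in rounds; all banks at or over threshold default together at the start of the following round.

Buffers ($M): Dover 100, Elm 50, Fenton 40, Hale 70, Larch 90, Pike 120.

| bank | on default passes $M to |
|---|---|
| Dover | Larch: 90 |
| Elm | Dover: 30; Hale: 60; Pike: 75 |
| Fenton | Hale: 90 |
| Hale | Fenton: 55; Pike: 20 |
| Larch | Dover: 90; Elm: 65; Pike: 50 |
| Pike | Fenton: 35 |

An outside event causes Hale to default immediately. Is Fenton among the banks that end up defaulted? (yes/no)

Round 1 — Hale defaults (initial).
  Fenton: +55 → 55 ≥ 40
  Pike: +20 → 20 < 120
Round 2 — Fenton defaults.
No further defaults.

yes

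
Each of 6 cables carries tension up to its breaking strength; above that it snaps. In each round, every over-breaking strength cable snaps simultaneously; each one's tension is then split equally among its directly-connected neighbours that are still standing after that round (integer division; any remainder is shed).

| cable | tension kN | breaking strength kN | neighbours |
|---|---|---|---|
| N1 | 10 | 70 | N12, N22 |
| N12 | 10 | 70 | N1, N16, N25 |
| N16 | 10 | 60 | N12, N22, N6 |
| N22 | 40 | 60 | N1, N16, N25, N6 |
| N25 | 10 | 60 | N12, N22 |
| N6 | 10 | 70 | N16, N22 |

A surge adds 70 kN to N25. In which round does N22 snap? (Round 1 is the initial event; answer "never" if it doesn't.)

Round 1 — N25 at 80 > 60. N25 snaps.
  N25 sheds 80 kN to N12, N22: 40 each.
    N12: 10+40 = 50 ≤ 70
    N22: 40+40 = 80 > 60
Round 2 — N22 snaps.
  N22 sheds 80 kN to N1, N16, N6: 26 each (2 lost).
    N1: 10+26 = 36 ≤ 70
    N16: 10+26 = 36 ≤ 60
    N6: 10+26 = 36 ≤ 70
No further breaks.

2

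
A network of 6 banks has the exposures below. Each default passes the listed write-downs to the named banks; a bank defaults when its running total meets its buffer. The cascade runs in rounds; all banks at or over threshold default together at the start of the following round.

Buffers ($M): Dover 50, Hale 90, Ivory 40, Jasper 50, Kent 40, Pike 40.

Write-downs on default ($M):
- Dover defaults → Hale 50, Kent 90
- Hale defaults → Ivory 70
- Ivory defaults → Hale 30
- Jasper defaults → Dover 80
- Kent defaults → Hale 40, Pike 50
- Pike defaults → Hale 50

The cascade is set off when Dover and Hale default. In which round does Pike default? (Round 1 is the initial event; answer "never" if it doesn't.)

Round 1 — Dover, Hale default (initial).
  Ivory: +70 → 70 ≥ 40
  Kent: +90 → 90 ≥ 40
Round 2 — Ivory, Kent default.
  Pike: +50 → 50 ≥ 40
Round 3 — Pike defaults.
No further defaults.

3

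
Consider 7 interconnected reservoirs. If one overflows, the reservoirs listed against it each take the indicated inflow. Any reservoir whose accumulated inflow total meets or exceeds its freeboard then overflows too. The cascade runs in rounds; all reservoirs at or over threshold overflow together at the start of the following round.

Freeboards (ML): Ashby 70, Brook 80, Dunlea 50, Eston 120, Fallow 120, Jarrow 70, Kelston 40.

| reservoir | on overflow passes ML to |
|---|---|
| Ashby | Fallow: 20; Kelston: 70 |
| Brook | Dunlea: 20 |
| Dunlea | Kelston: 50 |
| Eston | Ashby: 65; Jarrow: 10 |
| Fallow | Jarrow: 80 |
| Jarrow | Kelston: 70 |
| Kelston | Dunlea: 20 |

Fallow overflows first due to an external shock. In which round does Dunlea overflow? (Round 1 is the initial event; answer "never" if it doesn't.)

Round 1 — Fallow overflows (initial).
  Jarrow: +80 → 80 ≥ 70
Round 2 — Jarrow overflows.
  Kelston: +70 → 70 ≥ 40
Round 3 — Kelston overflows.
  Dunlea: +20 → 20 < 50
No further overflows.

never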